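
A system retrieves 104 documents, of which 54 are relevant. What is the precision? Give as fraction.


Precision = relevant_retrieved / total_retrieved
= 54 / 104
= 54 / (54 + 50)
= 27/52

27/52


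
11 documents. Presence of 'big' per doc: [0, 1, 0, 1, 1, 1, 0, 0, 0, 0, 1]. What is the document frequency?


Checking each document for 'big':
Doc 1: absent
Doc 2: present
Doc 3: absent
Doc 4: present
Doc 5: present
Doc 6: present
Doc 7: absent
Doc 8: absent
Doc 9: absent
Doc 10: absent
Doc 11: present
df = sum of presences = 0 + 1 + 0 + 1 + 1 + 1 + 0 + 0 + 0 + 0 + 1 = 5

5


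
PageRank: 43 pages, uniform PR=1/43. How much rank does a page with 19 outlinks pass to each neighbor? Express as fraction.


Initial PR = 1/43 = 1/43
Outlinks = 19
Contribution per link = PR / outlinks
= 1/43 / 19
= 1/817

1/817


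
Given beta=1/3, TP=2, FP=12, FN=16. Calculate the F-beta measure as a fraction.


P = TP/(TP+FP) = 2/14 = 1/7
R = TP/(TP+FN) = 2/18 = 1/9
beta^2 = 1/3^2 = 1/9
(1 + beta^2) = 10/9
Numerator = (1+beta^2)*P*R = 10/567
Denominator = beta^2*P + R = 1/63 + 1/9 = 8/63
F_beta = 5/36

5/36


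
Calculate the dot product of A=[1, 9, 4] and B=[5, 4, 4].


Dot product = sum of element-wise products
A[0]*B[0] = 1*5 = 5
A[1]*B[1] = 9*4 = 36
A[2]*B[2] = 4*4 = 16
Sum = 5 + 36 + 16 = 57

57


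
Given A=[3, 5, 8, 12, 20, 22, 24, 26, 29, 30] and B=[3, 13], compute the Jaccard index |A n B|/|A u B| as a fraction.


A intersect B = [3]
|A intersect B| = 1
A union B = [3, 5, 8, 12, 13, 20, 22, 24, 26, 29, 30]
|A union B| = 11
Jaccard = 1/11 = 1/11

1/11


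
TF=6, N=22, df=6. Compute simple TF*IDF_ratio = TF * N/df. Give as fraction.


TF * (N/df)
= 6 * (22/6)
= 6 * 11/3
= 22

22


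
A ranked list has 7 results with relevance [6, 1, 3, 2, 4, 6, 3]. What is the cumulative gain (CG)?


Cumulative Gain = sum of relevance scores
Position 1: rel=6, running sum=6
Position 2: rel=1, running sum=7
Position 3: rel=3, running sum=10
Position 4: rel=2, running sum=12
Position 5: rel=4, running sum=16
Position 6: rel=6, running sum=22
Position 7: rel=3, running sum=25
CG = 25

25


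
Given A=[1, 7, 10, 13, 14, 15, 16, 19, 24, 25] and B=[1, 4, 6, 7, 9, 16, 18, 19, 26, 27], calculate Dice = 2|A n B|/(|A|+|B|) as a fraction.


A intersect B = [1, 7, 16, 19]
|A intersect B| = 4
|A| = 10, |B| = 10
Dice = 2*4 / (10+10)
= 8 / 20 = 2/5

2/5


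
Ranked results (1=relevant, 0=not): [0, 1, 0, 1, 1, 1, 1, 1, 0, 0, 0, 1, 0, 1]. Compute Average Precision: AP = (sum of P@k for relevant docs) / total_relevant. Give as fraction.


Computing P@k for each relevant position:
Position 1: not relevant
Position 2: relevant, P@2 = 1/2 = 1/2
Position 3: not relevant
Position 4: relevant, P@4 = 2/4 = 1/2
Position 5: relevant, P@5 = 3/5 = 3/5
Position 6: relevant, P@6 = 4/6 = 2/3
Position 7: relevant, P@7 = 5/7 = 5/7
Position 8: relevant, P@8 = 6/8 = 3/4
Position 9: not relevant
Position 10: not relevant
Position 11: not relevant
Position 12: relevant, P@12 = 7/12 = 7/12
Position 13: not relevant
Position 14: relevant, P@14 = 8/14 = 4/7
Sum of P@k = 1/2 + 1/2 + 3/5 + 2/3 + 5/7 + 3/4 + 7/12 + 4/7 = 171/35
AP = 171/35 / 8 = 171/280

171/280


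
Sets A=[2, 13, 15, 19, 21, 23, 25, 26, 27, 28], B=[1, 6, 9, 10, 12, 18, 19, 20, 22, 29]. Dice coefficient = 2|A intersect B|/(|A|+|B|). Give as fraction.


A intersect B = [19]
|A intersect B| = 1
|A| = 10, |B| = 10
Dice = 2*1 / (10+10)
= 2 / 20 = 1/10

1/10


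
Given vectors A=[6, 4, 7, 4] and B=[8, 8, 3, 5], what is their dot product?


Dot product = sum of element-wise products
A[0]*B[0] = 6*8 = 48
A[1]*B[1] = 4*8 = 32
A[2]*B[2] = 7*3 = 21
A[3]*B[3] = 4*5 = 20
Sum = 48 + 32 + 21 + 20 = 121

121


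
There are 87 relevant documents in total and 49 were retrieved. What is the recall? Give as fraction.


Recall = retrieved_relevant / total_relevant
= 49 / 87
= 49 / (49 + 38)
= 49/87

49/87


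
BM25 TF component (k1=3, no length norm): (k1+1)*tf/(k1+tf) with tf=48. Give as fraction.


BM25 TF component = (k1+1)*tf / (k1+tf)
k1 = 3, tf = 48
Numerator = (3+1)*48 = 192
Denominator = 3 + 48 = 51
= 192/51 = 64/17

64/17


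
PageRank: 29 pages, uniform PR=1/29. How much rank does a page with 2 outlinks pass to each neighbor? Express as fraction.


Initial PR = 1/29 = 1/29
Outlinks = 2
Contribution per link = PR / outlinks
= 1/29 / 2
= 1/58

1/58


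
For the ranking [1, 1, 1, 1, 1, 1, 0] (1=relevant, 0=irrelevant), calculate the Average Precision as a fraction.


Computing P@k for each relevant position:
Position 1: relevant, P@1 = 1/1 = 1
Position 2: relevant, P@2 = 2/2 = 1
Position 3: relevant, P@3 = 3/3 = 1
Position 4: relevant, P@4 = 4/4 = 1
Position 5: relevant, P@5 = 5/5 = 1
Position 6: relevant, P@6 = 6/6 = 1
Position 7: not relevant
Sum of P@k = 1 + 1 + 1 + 1 + 1 + 1 = 6
AP = 6 / 6 = 1

1


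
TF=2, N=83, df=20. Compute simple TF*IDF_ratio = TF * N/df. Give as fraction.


TF * (N/df)
= 2 * (83/20)
= 2 * 83/20
= 83/10

83/10


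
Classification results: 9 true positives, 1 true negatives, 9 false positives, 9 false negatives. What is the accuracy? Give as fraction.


Accuracy = (TP + TN) / (TP + TN + FP + FN)
TP + TN = 9 + 1 = 10
Total = 9 + 1 + 9 + 9 = 28
Accuracy = 10 / 28 = 5/14

5/14


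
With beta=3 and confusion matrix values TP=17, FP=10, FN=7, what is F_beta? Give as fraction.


P = TP/(TP+FP) = 17/27 = 17/27
R = TP/(TP+FN) = 17/24 = 17/24
beta^2 = 3^2 = 9
(1 + beta^2) = 10
Numerator = (1+beta^2)*P*R = 1445/324
Denominator = beta^2*P + R = 17/3 + 17/24 = 51/8
F_beta = 170/243

170/243


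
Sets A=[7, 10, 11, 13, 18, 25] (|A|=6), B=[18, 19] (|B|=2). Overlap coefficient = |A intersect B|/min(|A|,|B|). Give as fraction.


A intersect B = [18]
|A intersect B| = 1
min(|A|, |B|) = min(6, 2) = 2
Overlap = 1 / 2 = 1/2

1/2


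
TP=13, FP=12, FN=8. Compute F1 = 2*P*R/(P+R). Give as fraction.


F1 = 2 * P * R / (P + R)
P = TP/(TP+FP) = 13/25 = 13/25
R = TP/(TP+FN) = 13/21 = 13/21
2 * P * R = 2 * 13/25 * 13/21 = 338/525
P + R = 13/25 + 13/21 = 598/525
F1 = 338/525 / 598/525 = 13/23

13/23


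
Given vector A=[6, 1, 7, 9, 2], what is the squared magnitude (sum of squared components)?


|A|^2 = sum of squared components
A[0]^2 = 6^2 = 36
A[1]^2 = 1^2 = 1
A[2]^2 = 7^2 = 49
A[3]^2 = 9^2 = 81
A[4]^2 = 2^2 = 4
Sum = 36 + 1 + 49 + 81 + 4 = 171

171


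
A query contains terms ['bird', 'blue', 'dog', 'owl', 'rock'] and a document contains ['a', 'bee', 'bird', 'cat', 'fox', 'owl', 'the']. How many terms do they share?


Query terms: ['bird', 'blue', 'dog', 'owl', 'rock']
Document terms: ['a', 'bee', 'bird', 'cat', 'fox', 'owl', 'the']
Common terms: ['bird', 'owl']
Overlap count = 2

2


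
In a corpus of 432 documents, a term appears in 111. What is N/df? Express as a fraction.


IDF ratio = N / df
= 432 / 111
= 144/37

144/37


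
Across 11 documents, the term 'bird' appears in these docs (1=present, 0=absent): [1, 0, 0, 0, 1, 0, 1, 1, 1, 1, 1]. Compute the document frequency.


Checking each document for 'bird':
Doc 1: present
Doc 2: absent
Doc 3: absent
Doc 4: absent
Doc 5: present
Doc 6: absent
Doc 7: present
Doc 8: present
Doc 9: present
Doc 10: present
Doc 11: present
df = sum of presences = 1 + 0 + 0 + 0 + 1 + 0 + 1 + 1 + 1 + 1 + 1 = 7

7


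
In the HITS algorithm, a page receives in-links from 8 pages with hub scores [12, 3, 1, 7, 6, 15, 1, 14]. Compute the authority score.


Authority = sum of hub scores of in-linkers
In-link 1: hub score = 12
In-link 2: hub score = 3
In-link 3: hub score = 1
In-link 4: hub score = 7
In-link 5: hub score = 6
In-link 6: hub score = 15
In-link 7: hub score = 1
In-link 8: hub score = 14
Authority = 12 + 3 + 1 + 7 + 6 + 15 + 1 + 14 = 59

59


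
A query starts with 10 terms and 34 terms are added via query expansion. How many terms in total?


Original terms: 10
Expansion terms: 34
Total = 10 + 34 = 44

44


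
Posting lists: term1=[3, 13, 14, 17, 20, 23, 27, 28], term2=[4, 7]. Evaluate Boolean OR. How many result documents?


Boolean OR: find union of posting lists
term1 docs: [3, 13, 14, 17, 20, 23, 27, 28]
term2 docs: [4, 7]
Union: [3, 4, 7, 13, 14, 17, 20, 23, 27, 28]
|union| = 10

10


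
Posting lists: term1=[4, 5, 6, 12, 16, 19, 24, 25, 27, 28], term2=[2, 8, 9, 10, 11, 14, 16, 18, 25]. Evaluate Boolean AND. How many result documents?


Boolean AND: find intersection of posting lists
term1 docs: [4, 5, 6, 12, 16, 19, 24, 25, 27, 28]
term2 docs: [2, 8, 9, 10, 11, 14, 16, 18, 25]
Intersection: [16, 25]
|intersection| = 2

2


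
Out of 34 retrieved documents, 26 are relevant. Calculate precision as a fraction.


Precision = relevant_retrieved / total_retrieved
= 26 / 34
= 26 / (26 + 8)
= 13/17

13/17


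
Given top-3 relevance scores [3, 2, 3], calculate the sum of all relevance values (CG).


Cumulative Gain = sum of relevance scores
Position 1: rel=3, running sum=3
Position 2: rel=2, running sum=5
Position 3: rel=3, running sum=8
CG = 8

8


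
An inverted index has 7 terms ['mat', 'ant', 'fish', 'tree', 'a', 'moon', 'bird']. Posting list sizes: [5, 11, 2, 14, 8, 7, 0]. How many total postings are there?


Summing posting list sizes:
'mat': 5 postings
'ant': 11 postings
'fish': 2 postings
'tree': 14 postings
'a': 8 postings
'moon': 7 postings
'bird': 0 postings
Total = 5 + 11 + 2 + 14 + 8 + 7 + 0 = 47

47


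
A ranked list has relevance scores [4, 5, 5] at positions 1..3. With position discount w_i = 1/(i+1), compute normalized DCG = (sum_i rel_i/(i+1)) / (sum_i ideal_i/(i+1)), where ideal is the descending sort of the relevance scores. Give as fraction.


Position discount weights w_i = 1/(i+1) for i=1..3:
Weights = [1/2, 1/3, 1/4]
Actual relevance: [4, 5, 5]
DCG = 4/2 + 5/3 + 5/4 = 59/12
Ideal relevance (sorted desc): [5, 5, 4]
Ideal DCG = 5/2 + 5/3 + 4/4 = 31/6
nDCG = DCG / ideal_DCG = 59/12 / 31/6 = 59/62

59/62


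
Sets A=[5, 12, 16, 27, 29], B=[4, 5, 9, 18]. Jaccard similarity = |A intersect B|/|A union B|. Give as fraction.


A intersect B = [5]
|A intersect B| = 1
A union B = [4, 5, 9, 12, 16, 18, 27, 29]
|A union B| = 8
Jaccard = 1/8 = 1/8

1/8


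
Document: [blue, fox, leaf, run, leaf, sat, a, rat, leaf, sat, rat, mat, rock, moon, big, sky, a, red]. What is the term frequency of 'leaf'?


Document has 18 words
Scanning for 'leaf':
Found at positions: [2, 4, 8]
Count = 3

3


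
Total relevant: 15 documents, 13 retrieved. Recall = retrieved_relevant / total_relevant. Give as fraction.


Recall = retrieved_relevant / total_relevant
= 13 / 15
= 13 / (13 + 2)
= 13/15

13/15


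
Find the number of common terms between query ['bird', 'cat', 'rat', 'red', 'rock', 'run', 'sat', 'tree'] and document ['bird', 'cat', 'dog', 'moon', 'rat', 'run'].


Query terms: ['bird', 'cat', 'rat', 'red', 'rock', 'run', 'sat', 'tree']
Document terms: ['bird', 'cat', 'dog', 'moon', 'rat', 'run']
Common terms: ['bird', 'cat', 'rat', 'run']
Overlap count = 4

4


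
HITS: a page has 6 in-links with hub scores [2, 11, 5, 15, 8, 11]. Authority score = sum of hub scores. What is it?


Authority = sum of hub scores of in-linkers
In-link 1: hub score = 2
In-link 2: hub score = 11
In-link 3: hub score = 5
In-link 4: hub score = 15
In-link 5: hub score = 8
In-link 6: hub score = 11
Authority = 2 + 11 + 5 + 15 + 8 + 11 = 52

52


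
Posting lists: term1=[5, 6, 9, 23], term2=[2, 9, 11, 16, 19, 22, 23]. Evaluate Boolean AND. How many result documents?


Boolean AND: find intersection of posting lists
term1 docs: [5, 6, 9, 23]
term2 docs: [2, 9, 11, 16, 19, 22, 23]
Intersection: [9, 23]
|intersection| = 2

2


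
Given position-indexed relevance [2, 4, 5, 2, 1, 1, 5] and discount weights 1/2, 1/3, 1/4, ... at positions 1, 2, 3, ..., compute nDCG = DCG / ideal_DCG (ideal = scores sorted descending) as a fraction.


Position discount weights w_i = 1/(i+1) for i=1..7:
Weights = [1/2, 1/3, 1/4, 1/5, 1/6, 1/7, 1/8]
Actual relevance: [2, 4, 5, 2, 1, 1, 5]
DCG = 2/2 + 4/3 + 5/4 + 2/5 + 1/6 + 1/7 + 5/8 = 1377/280
Ideal relevance (sorted desc): [5, 5, 4, 2, 2, 1, 1]
Ideal DCG = 5/2 + 5/3 + 4/4 + 2/5 + 2/6 + 1/7 + 1/8 = 1727/280
nDCG = DCG / ideal_DCG = 1377/280 / 1727/280 = 1377/1727

1377/1727


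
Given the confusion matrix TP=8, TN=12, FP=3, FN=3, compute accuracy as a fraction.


Accuracy = (TP + TN) / (TP + TN + FP + FN)
TP + TN = 8 + 12 = 20
Total = 8 + 12 + 3 + 3 = 26
Accuracy = 20 / 26 = 10/13

10/13


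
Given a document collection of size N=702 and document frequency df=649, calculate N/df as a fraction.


IDF ratio = N / df
= 702 / 649
= 702/649

702/649


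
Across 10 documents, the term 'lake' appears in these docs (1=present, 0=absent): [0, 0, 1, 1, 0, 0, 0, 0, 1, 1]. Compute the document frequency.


Checking each document for 'lake':
Doc 1: absent
Doc 2: absent
Doc 3: present
Doc 4: present
Doc 5: absent
Doc 6: absent
Doc 7: absent
Doc 8: absent
Doc 9: present
Doc 10: present
df = sum of presences = 0 + 0 + 1 + 1 + 0 + 0 + 0 + 0 + 1 + 1 = 4

4


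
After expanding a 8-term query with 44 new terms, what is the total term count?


Original terms: 8
Expansion terms: 44
Total = 8 + 44 = 52

52


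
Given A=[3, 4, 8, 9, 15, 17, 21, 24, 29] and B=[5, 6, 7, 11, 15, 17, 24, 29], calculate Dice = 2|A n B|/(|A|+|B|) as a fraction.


A intersect B = [15, 17, 24, 29]
|A intersect B| = 4
|A| = 9, |B| = 8
Dice = 2*4 / (9+8)
= 8 / 17 = 8/17

8/17


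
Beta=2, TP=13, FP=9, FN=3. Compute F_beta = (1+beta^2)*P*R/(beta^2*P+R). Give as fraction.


P = TP/(TP+FP) = 13/22 = 13/22
R = TP/(TP+FN) = 13/16 = 13/16
beta^2 = 2^2 = 4
(1 + beta^2) = 5
Numerator = (1+beta^2)*P*R = 845/352
Denominator = beta^2*P + R = 26/11 + 13/16 = 559/176
F_beta = 65/86

65/86


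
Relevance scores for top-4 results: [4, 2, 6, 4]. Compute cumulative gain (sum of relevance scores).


Cumulative Gain = sum of relevance scores
Position 1: rel=4, running sum=4
Position 2: rel=2, running sum=6
Position 3: rel=6, running sum=12
Position 4: rel=4, running sum=16
CG = 16

16


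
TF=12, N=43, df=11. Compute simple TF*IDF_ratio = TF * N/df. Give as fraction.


TF * (N/df)
= 12 * (43/11)
= 12 * 43/11
= 516/11

516/11


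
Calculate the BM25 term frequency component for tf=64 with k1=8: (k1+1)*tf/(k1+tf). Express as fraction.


BM25 TF component = (k1+1)*tf / (k1+tf)
k1 = 8, tf = 64
Numerator = (8+1)*64 = 576
Denominator = 8 + 64 = 72
= 576/72 = 8

8


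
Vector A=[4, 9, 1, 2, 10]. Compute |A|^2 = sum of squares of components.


|A|^2 = sum of squared components
A[0]^2 = 4^2 = 16
A[1]^2 = 9^2 = 81
A[2]^2 = 1^2 = 1
A[3]^2 = 2^2 = 4
A[4]^2 = 10^2 = 100
Sum = 16 + 81 + 1 + 4 + 100 = 202

202


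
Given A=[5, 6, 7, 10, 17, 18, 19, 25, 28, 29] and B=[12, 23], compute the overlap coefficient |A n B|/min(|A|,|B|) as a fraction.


A intersect B = []
|A intersect B| = 0
min(|A|, |B|) = min(10, 2) = 2
Overlap = 0 / 2 = 0

0


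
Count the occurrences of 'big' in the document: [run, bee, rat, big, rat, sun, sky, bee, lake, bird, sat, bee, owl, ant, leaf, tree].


Document has 16 words
Scanning for 'big':
Found at positions: [3]
Count = 1

1


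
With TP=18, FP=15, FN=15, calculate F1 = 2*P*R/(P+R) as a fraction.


F1 = 2 * P * R / (P + R)
P = TP/(TP+FP) = 18/33 = 6/11
R = TP/(TP+FN) = 18/33 = 6/11
2 * P * R = 2 * 6/11 * 6/11 = 72/121
P + R = 6/11 + 6/11 = 12/11
F1 = 72/121 / 12/11 = 6/11

6/11


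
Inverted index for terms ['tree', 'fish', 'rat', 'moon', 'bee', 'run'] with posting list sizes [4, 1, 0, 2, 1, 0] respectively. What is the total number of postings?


Summing posting list sizes:
'tree': 4 postings
'fish': 1 postings
'rat': 0 postings
'moon': 2 postings
'bee': 1 postings
'run': 0 postings
Total = 4 + 1 + 0 + 2 + 1 + 0 = 8

8


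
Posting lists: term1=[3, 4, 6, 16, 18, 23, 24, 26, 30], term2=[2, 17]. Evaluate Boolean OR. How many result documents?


Boolean OR: find union of posting lists
term1 docs: [3, 4, 6, 16, 18, 23, 24, 26, 30]
term2 docs: [2, 17]
Union: [2, 3, 4, 6, 16, 17, 18, 23, 24, 26, 30]
|union| = 11

11


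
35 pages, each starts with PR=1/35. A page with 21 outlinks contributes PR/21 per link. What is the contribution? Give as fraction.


Initial PR = 1/35 = 1/35
Outlinks = 21
Contribution per link = PR / outlinks
= 1/35 / 21
= 1/735

1/735


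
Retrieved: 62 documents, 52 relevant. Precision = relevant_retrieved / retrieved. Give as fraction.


Precision = relevant_retrieved / total_retrieved
= 52 / 62
= 52 / (52 + 10)
= 26/31

26/31


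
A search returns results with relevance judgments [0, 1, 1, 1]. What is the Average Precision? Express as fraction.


Computing P@k for each relevant position:
Position 1: not relevant
Position 2: relevant, P@2 = 1/2 = 1/2
Position 3: relevant, P@3 = 2/3 = 2/3
Position 4: relevant, P@4 = 3/4 = 3/4
Sum of P@k = 1/2 + 2/3 + 3/4 = 23/12
AP = 23/12 / 3 = 23/36

23/36


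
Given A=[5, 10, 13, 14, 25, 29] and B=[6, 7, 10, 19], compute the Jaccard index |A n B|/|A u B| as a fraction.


A intersect B = [10]
|A intersect B| = 1
A union B = [5, 6, 7, 10, 13, 14, 19, 25, 29]
|A union B| = 9
Jaccard = 1/9 = 1/9

1/9


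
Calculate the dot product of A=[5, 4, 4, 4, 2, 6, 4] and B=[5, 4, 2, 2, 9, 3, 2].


Dot product = sum of element-wise products
A[0]*B[0] = 5*5 = 25
A[1]*B[1] = 4*4 = 16
A[2]*B[2] = 4*2 = 8
A[3]*B[3] = 4*2 = 8
A[4]*B[4] = 2*9 = 18
A[5]*B[5] = 6*3 = 18
A[6]*B[6] = 4*2 = 8
Sum = 25 + 16 + 8 + 8 + 18 + 18 + 8 = 101

101


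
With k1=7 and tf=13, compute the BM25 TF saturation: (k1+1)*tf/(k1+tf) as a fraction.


BM25 TF component = (k1+1)*tf / (k1+tf)
k1 = 7, tf = 13
Numerator = (7+1)*13 = 104
Denominator = 7 + 13 = 20
= 104/20 = 26/5

26/5


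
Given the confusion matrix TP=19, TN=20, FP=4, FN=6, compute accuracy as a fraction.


Accuracy = (TP + TN) / (TP + TN + FP + FN)
TP + TN = 19 + 20 = 39
Total = 19 + 20 + 4 + 6 = 49
Accuracy = 39 / 49 = 39/49

39/49


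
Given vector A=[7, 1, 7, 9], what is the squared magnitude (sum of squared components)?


|A|^2 = sum of squared components
A[0]^2 = 7^2 = 49
A[1]^2 = 1^2 = 1
A[2]^2 = 7^2 = 49
A[3]^2 = 9^2 = 81
Sum = 49 + 1 + 49 + 81 = 180

180


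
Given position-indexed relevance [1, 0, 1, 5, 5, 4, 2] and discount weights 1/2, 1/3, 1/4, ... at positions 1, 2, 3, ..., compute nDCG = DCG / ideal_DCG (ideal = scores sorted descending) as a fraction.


Position discount weights w_i = 1/(i+1) for i=1..7:
Weights = [1/2, 1/3, 1/4, 1/5, 1/6, 1/7, 1/8]
Actual relevance: [1, 0, 1, 5, 5, 4, 2]
DCG = 1/2 + 0/3 + 1/4 + 5/5 + 5/6 + 4/7 + 2/8 = 143/42
Ideal relevance (sorted desc): [5, 5, 4, 2, 1, 1, 0]
Ideal DCG = 5/2 + 5/3 + 4/4 + 2/5 + 1/6 + 1/7 + 0/8 = 617/105
nDCG = DCG / ideal_DCG = 143/42 / 617/105 = 715/1234

715/1234


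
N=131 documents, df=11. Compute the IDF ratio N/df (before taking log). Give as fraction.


IDF ratio = N / df
= 131 / 11
= 131/11

131/11


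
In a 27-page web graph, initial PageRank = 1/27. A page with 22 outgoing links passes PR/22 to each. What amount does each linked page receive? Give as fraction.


Initial PR = 1/27 = 1/27
Outlinks = 22
Contribution per link = PR / outlinks
= 1/27 / 22
= 1/594

1/594


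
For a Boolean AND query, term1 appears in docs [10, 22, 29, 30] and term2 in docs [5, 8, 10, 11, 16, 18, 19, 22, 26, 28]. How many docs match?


Boolean AND: find intersection of posting lists
term1 docs: [10, 22, 29, 30]
term2 docs: [5, 8, 10, 11, 16, 18, 19, 22, 26, 28]
Intersection: [10, 22]
|intersection| = 2

2


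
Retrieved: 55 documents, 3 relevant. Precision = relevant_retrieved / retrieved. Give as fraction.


Precision = relevant_retrieved / total_retrieved
= 3 / 55
= 3 / (3 + 52)
= 3/55

3/55


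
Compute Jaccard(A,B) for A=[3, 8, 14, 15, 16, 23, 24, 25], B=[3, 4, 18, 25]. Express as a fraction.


A intersect B = [3, 25]
|A intersect B| = 2
A union B = [3, 4, 8, 14, 15, 16, 18, 23, 24, 25]
|A union B| = 10
Jaccard = 2/10 = 1/5

1/5


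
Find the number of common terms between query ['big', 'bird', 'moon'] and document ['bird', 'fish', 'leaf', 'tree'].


Query terms: ['big', 'bird', 'moon']
Document terms: ['bird', 'fish', 'leaf', 'tree']
Common terms: ['bird']
Overlap count = 1

1


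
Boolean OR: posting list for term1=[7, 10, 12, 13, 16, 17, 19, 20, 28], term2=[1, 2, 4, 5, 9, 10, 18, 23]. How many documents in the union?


Boolean OR: find union of posting lists
term1 docs: [7, 10, 12, 13, 16, 17, 19, 20, 28]
term2 docs: [1, 2, 4, 5, 9, 10, 18, 23]
Union: [1, 2, 4, 5, 7, 9, 10, 12, 13, 16, 17, 18, 19, 20, 23, 28]
|union| = 16

16


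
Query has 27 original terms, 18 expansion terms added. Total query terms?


Original terms: 27
Expansion terms: 18
Total = 27 + 18 = 45

45


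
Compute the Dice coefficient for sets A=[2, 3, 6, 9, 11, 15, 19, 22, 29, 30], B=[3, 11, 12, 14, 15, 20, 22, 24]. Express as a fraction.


A intersect B = [3, 11, 15, 22]
|A intersect B| = 4
|A| = 10, |B| = 8
Dice = 2*4 / (10+8)
= 8 / 18 = 4/9

4/9


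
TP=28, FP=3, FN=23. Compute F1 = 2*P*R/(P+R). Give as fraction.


F1 = 2 * P * R / (P + R)
P = TP/(TP+FP) = 28/31 = 28/31
R = TP/(TP+FN) = 28/51 = 28/51
2 * P * R = 2 * 28/31 * 28/51 = 1568/1581
P + R = 28/31 + 28/51 = 2296/1581
F1 = 1568/1581 / 2296/1581 = 28/41

28/41


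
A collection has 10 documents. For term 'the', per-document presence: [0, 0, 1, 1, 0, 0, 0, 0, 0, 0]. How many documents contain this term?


Checking each document for 'the':
Doc 1: absent
Doc 2: absent
Doc 3: present
Doc 4: present
Doc 5: absent
Doc 6: absent
Doc 7: absent
Doc 8: absent
Doc 9: absent
Doc 10: absent
df = sum of presences = 0 + 0 + 1 + 1 + 0 + 0 + 0 + 0 + 0 + 0 = 2

2


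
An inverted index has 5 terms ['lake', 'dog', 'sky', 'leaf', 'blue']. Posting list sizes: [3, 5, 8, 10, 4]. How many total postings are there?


Summing posting list sizes:
'lake': 3 postings
'dog': 5 postings
'sky': 8 postings
'leaf': 10 postings
'blue': 4 postings
Total = 3 + 5 + 8 + 10 + 4 = 30

30


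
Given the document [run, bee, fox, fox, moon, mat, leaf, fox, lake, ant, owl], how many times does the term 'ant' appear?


Document has 11 words
Scanning for 'ant':
Found at positions: [9]
Count = 1

1


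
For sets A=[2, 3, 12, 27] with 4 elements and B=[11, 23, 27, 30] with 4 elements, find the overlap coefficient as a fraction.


A intersect B = [27]
|A intersect B| = 1
min(|A|, |B|) = min(4, 4) = 4
Overlap = 1 / 4 = 1/4

1/4


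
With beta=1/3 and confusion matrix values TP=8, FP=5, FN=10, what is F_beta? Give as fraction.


P = TP/(TP+FP) = 8/13 = 8/13
R = TP/(TP+FN) = 8/18 = 4/9
beta^2 = 1/3^2 = 1/9
(1 + beta^2) = 10/9
Numerator = (1+beta^2)*P*R = 320/1053
Denominator = beta^2*P + R = 8/117 + 4/9 = 20/39
F_beta = 16/27

16/27


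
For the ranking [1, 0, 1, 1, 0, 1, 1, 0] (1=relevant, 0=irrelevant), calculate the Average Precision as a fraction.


Computing P@k for each relevant position:
Position 1: relevant, P@1 = 1/1 = 1
Position 2: not relevant
Position 3: relevant, P@3 = 2/3 = 2/3
Position 4: relevant, P@4 = 3/4 = 3/4
Position 5: not relevant
Position 6: relevant, P@6 = 4/6 = 2/3
Position 7: relevant, P@7 = 5/7 = 5/7
Position 8: not relevant
Sum of P@k = 1 + 2/3 + 3/4 + 2/3 + 5/7 = 319/84
AP = 319/84 / 5 = 319/420

319/420


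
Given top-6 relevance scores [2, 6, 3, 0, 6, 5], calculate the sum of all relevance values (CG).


Cumulative Gain = sum of relevance scores
Position 1: rel=2, running sum=2
Position 2: rel=6, running sum=8
Position 3: rel=3, running sum=11
Position 4: rel=0, running sum=11
Position 5: rel=6, running sum=17
Position 6: rel=5, running sum=22
CG = 22

22


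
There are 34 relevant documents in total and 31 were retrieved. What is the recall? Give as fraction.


Recall = retrieved_relevant / total_relevant
= 31 / 34
= 31 / (31 + 3)
= 31/34

31/34


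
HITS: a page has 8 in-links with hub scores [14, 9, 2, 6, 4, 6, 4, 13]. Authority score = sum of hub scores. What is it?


Authority = sum of hub scores of in-linkers
In-link 1: hub score = 14
In-link 2: hub score = 9
In-link 3: hub score = 2
In-link 4: hub score = 6
In-link 5: hub score = 4
In-link 6: hub score = 6
In-link 7: hub score = 4
In-link 8: hub score = 13
Authority = 14 + 9 + 2 + 6 + 4 + 6 + 4 + 13 = 58

58


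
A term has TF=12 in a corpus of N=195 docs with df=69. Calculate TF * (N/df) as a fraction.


TF * (N/df)
= 12 * (195/69)
= 12 * 65/23
= 780/23

780/23


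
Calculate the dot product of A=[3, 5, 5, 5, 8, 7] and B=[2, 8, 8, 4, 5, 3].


Dot product = sum of element-wise products
A[0]*B[0] = 3*2 = 6
A[1]*B[1] = 5*8 = 40
A[2]*B[2] = 5*8 = 40
A[3]*B[3] = 5*4 = 20
A[4]*B[4] = 8*5 = 40
A[5]*B[5] = 7*3 = 21
Sum = 6 + 40 + 40 + 20 + 40 + 21 = 167

167


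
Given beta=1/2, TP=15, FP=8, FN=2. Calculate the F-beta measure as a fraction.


P = TP/(TP+FP) = 15/23 = 15/23
R = TP/(TP+FN) = 15/17 = 15/17
beta^2 = 1/2^2 = 1/4
(1 + beta^2) = 5/4
Numerator = (1+beta^2)*P*R = 1125/1564
Denominator = beta^2*P + R = 15/92 + 15/17 = 1635/1564
F_beta = 75/109

75/109


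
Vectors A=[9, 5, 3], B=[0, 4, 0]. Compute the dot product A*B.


Dot product = sum of element-wise products
A[0]*B[0] = 9*0 = 0
A[1]*B[1] = 5*4 = 20
A[2]*B[2] = 3*0 = 0
Sum = 0 + 20 + 0 = 20

20


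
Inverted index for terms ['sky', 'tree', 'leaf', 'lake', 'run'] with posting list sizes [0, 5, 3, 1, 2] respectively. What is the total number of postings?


Summing posting list sizes:
'sky': 0 postings
'tree': 5 postings
'leaf': 3 postings
'lake': 1 postings
'run': 2 postings
Total = 0 + 5 + 3 + 1 + 2 = 11

11


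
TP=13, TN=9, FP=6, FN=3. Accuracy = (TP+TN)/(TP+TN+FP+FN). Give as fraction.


Accuracy = (TP + TN) / (TP + TN + FP + FN)
TP + TN = 13 + 9 = 22
Total = 13 + 9 + 6 + 3 = 31
Accuracy = 22 / 31 = 22/31

22/31


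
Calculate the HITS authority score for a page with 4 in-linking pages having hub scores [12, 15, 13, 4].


Authority = sum of hub scores of in-linkers
In-link 1: hub score = 12
In-link 2: hub score = 15
In-link 3: hub score = 13
In-link 4: hub score = 4
Authority = 12 + 15 + 13 + 4 = 44

44


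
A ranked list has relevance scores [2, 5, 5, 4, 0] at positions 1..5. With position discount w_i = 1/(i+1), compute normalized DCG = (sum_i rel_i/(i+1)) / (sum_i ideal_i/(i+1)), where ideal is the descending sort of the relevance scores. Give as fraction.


Position discount weights w_i = 1/(i+1) for i=1..5:
Weights = [1/2, 1/3, 1/4, 1/5, 1/6]
Actual relevance: [2, 5, 5, 4, 0]
DCG = 2/2 + 5/3 + 5/4 + 4/5 + 0/6 = 283/60
Ideal relevance (sorted desc): [5, 5, 4, 2, 0]
Ideal DCG = 5/2 + 5/3 + 4/4 + 2/5 + 0/6 = 167/30
nDCG = DCG / ideal_DCG = 283/60 / 167/30 = 283/334

283/334


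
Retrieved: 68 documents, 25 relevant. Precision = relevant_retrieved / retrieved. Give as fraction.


Precision = relevant_retrieved / total_retrieved
= 25 / 68
= 25 / (25 + 43)
= 25/68

25/68


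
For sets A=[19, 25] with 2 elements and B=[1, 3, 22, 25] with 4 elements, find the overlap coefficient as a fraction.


A intersect B = [25]
|A intersect B| = 1
min(|A|, |B|) = min(2, 4) = 2
Overlap = 1 / 2 = 1/2

1/2


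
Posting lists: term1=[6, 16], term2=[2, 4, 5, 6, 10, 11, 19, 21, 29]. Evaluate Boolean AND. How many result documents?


Boolean AND: find intersection of posting lists
term1 docs: [6, 16]
term2 docs: [2, 4, 5, 6, 10, 11, 19, 21, 29]
Intersection: [6]
|intersection| = 1

1


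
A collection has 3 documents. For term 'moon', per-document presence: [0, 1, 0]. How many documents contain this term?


Checking each document for 'moon':
Doc 1: absent
Doc 2: present
Doc 3: absent
df = sum of presences = 0 + 1 + 0 = 1

1


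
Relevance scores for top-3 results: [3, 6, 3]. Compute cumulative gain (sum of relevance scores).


Cumulative Gain = sum of relevance scores
Position 1: rel=3, running sum=3
Position 2: rel=6, running sum=9
Position 3: rel=3, running sum=12
CG = 12

12


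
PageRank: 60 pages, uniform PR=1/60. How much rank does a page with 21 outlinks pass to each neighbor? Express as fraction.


Initial PR = 1/60 = 1/60
Outlinks = 21
Contribution per link = PR / outlinks
= 1/60 / 21
= 1/1260

1/1260


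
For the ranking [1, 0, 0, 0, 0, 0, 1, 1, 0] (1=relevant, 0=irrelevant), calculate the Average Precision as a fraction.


Computing P@k for each relevant position:
Position 1: relevant, P@1 = 1/1 = 1
Position 2: not relevant
Position 3: not relevant
Position 4: not relevant
Position 5: not relevant
Position 6: not relevant
Position 7: relevant, P@7 = 2/7 = 2/7
Position 8: relevant, P@8 = 3/8 = 3/8
Position 9: not relevant
Sum of P@k = 1 + 2/7 + 3/8 = 93/56
AP = 93/56 / 3 = 31/56

31/56


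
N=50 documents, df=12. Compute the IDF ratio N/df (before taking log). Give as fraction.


IDF ratio = N / df
= 50 / 12
= 25/6

25/6


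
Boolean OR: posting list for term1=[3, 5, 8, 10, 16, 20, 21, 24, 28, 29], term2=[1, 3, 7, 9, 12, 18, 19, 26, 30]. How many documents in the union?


Boolean OR: find union of posting lists
term1 docs: [3, 5, 8, 10, 16, 20, 21, 24, 28, 29]
term2 docs: [1, 3, 7, 9, 12, 18, 19, 26, 30]
Union: [1, 3, 5, 7, 8, 9, 10, 12, 16, 18, 19, 20, 21, 24, 26, 28, 29, 30]
|union| = 18

18


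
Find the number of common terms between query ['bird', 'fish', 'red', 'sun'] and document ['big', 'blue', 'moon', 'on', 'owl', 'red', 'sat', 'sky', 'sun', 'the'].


Query terms: ['bird', 'fish', 'red', 'sun']
Document terms: ['big', 'blue', 'moon', 'on', 'owl', 'red', 'sat', 'sky', 'sun', 'the']
Common terms: ['red', 'sun']
Overlap count = 2

2


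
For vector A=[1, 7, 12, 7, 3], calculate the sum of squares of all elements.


|A|^2 = sum of squared components
A[0]^2 = 1^2 = 1
A[1]^2 = 7^2 = 49
A[2]^2 = 12^2 = 144
A[3]^2 = 7^2 = 49
A[4]^2 = 3^2 = 9
Sum = 1 + 49 + 144 + 49 + 9 = 252

252


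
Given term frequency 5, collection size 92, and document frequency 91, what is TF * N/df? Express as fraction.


TF * (N/df)
= 5 * (92/91)
= 5 * 92/91
= 460/91

460/91


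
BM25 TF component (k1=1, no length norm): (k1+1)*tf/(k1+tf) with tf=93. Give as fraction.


BM25 TF component = (k1+1)*tf / (k1+tf)
k1 = 1, tf = 93
Numerator = (1+1)*93 = 186
Denominator = 1 + 93 = 94
= 186/94 = 93/47

93/47


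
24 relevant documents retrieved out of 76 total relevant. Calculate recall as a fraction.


Recall = retrieved_relevant / total_relevant
= 24 / 76
= 24 / (24 + 52)
= 6/19

6/19


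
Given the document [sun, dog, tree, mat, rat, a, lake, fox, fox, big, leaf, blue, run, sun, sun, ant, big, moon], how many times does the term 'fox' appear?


Document has 18 words
Scanning for 'fox':
Found at positions: [7, 8]
Count = 2

2


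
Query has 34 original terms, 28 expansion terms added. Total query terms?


Original terms: 34
Expansion terms: 28
Total = 34 + 28 = 62

62


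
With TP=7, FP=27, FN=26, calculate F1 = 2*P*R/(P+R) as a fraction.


F1 = 2 * P * R / (P + R)
P = TP/(TP+FP) = 7/34 = 7/34
R = TP/(TP+FN) = 7/33 = 7/33
2 * P * R = 2 * 7/34 * 7/33 = 49/561
P + R = 7/34 + 7/33 = 469/1122
F1 = 49/561 / 469/1122 = 14/67

14/67


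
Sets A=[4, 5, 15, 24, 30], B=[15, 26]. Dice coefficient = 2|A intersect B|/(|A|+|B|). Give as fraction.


A intersect B = [15]
|A intersect B| = 1
|A| = 5, |B| = 2
Dice = 2*1 / (5+2)
= 2 / 7 = 2/7

2/7


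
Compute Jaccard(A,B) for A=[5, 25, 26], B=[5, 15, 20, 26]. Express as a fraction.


A intersect B = [5, 26]
|A intersect B| = 2
A union B = [5, 15, 20, 25, 26]
|A union B| = 5
Jaccard = 2/5 = 2/5

2/5


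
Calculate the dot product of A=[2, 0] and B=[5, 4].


Dot product = sum of element-wise products
A[0]*B[0] = 2*5 = 10
A[1]*B[1] = 0*4 = 0
Sum = 10 + 0 = 10

10


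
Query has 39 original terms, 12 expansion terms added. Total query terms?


Original terms: 39
Expansion terms: 12
Total = 39 + 12 = 51

51


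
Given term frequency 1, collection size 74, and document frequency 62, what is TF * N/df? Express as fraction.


TF * (N/df)
= 1 * (74/62)
= 1 * 37/31
= 37/31

37/31


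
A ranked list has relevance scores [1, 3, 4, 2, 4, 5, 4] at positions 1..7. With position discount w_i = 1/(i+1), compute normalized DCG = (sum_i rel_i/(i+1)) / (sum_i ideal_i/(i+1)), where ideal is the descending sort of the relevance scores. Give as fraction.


Position discount weights w_i = 1/(i+1) for i=1..7:
Weights = [1/2, 1/3, 1/4, 1/5, 1/6, 1/7, 1/8]
Actual relevance: [1, 3, 4, 2, 4, 5, 4]
DCG = 1/2 + 3/3 + 4/4 + 2/5 + 4/6 + 5/7 + 4/8 = 502/105
Ideal relevance (sorted desc): [5, 4, 4, 4, 3, 2, 1]
Ideal DCG = 5/2 + 4/3 + 4/4 + 4/5 + 3/6 + 2/7 + 1/8 = 5497/840
nDCG = DCG / ideal_DCG = 502/105 / 5497/840 = 4016/5497

4016/5497


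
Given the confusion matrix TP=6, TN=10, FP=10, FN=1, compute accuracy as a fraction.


Accuracy = (TP + TN) / (TP + TN + FP + FN)
TP + TN = 6 + 10 = 16
Total = 6 + 10 + 10 + 1 = 27
Accuracy = 16 / 27 = 16/27

16/27


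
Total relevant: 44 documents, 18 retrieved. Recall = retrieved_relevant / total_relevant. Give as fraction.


Recall = retrieved_relevant / total_relevant
= 18 / 44
= 18 / (18 + 26)
= 9/22

9/22


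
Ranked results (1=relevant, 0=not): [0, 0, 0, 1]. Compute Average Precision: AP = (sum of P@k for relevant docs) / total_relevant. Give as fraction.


Computing P@k for each relevant position:
Position 1: not relevant
Position 2: not relevant
Position 3: not relevant
Position 4: relevant, P@4 = 1/4 = 1/4
Sum of P@k = 1/4 = 1/4
AP = 1/4 / 1 = 1/4

1/4


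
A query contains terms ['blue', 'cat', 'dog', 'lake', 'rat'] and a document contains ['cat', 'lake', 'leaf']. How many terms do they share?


Query terms: ['blue', 'cat', 'dog', 'lake', 'rat']
Document terms: ['cat', 'lake', 'leaf']
Common terms: ['cat', 'lake']
Overlap count = 2

2


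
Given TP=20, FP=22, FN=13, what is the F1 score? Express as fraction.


F1 = 2 * P * R / (P + R)
P = TP/(TP+FP) = 20/42 = 10/21
R = TP/(TP+FN) = 20/33 = 20/33
2 * P * R = 2 * 10/21 * 20/33 = 400/693
P + R = 10/21 + 20/33 = 250/231
F1 = 400/693 / 250/231 = 8/15

8/15


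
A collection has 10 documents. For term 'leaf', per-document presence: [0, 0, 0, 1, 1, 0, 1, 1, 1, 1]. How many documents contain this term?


Checking each document for 'leaf':
Doc 1: absent
Doc 2: absent
Doc 3: absent
Doc 4: present
Doc 5: present
Doc 6: absent
Doc 7: present
Doc 8: present
Doc 9: present
Doc 10: present
df = sum of presences = 0 + 0 + 0 + 1 + 1 + 0 + 1 + 1 + 1 + 1 = 6

6


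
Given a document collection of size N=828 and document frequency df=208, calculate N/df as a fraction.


IDF ratio = N / df
= 828 / 208
= 207/52

207/52


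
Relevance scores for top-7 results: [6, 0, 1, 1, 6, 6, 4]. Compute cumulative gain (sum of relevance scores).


Cumulative Gain = sum of relevance scores
Position 1: rel=6, running sum=6
Position 2: rel=0, running sum=6
Position 3: rel=1, running sum=7
Position 4: rel=1, running sum=8
Position 5: rel=6, running sum=14
Position 6: rel=6, running sum=20
Position 7: rel=4, running sum=24
CG = 24

24


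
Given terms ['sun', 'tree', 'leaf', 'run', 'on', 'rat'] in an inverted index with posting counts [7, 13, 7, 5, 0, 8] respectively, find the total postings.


Summing posting list sizes:
'sun': 7 postings
'tree': 13 postings
'leaf': 7 postings
'run': 5 postings
'on': 0 postings
'rat': 8 postings
Total = 7 + 13 + 7 + 5 + 0 + 8 = 40

40


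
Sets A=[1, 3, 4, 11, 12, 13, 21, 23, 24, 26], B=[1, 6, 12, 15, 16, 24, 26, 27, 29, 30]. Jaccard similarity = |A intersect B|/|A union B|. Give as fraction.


A intersect B = [1, 12, 24, 26]
|A intersect B| = 4
A union B = [1, 3, 4, 6, 11, 12, 13, 15, 16, 21, 23, 24, 26, 27, 29, 30]
|A union B| = 16
Jaccard = 4/16 = 1/4

1/4


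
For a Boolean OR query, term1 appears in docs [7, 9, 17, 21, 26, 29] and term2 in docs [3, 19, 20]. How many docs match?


Boolean OR: find union of posting lists
term1 docs: [7, 9, 17, 21, 26, 29]
term2 docs: [3, 19, 20]
Union: [3, 7, 9, 17, 19, 20, 21, 26, 29]
|union| = 9

9


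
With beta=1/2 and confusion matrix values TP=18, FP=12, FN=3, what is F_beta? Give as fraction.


P = TP/(TP+FP) = 18/30 = 3/5
R = TP/(TP+FN) = 18/21 = 6/7
beta^2 = 1/2^2 = 1/4
(1 + beta^2) = 5/4
Numerator = (1+beta^2)*P*R = 9/14
Denominator = beta^2*P + R = 3/20 + 6/7 = 141/140
F_beta = 30/47

30/47


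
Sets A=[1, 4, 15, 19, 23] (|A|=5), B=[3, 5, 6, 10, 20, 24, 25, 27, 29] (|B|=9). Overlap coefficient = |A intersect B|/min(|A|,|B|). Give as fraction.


A intersect B = []
|A intersect B| = 0
min(|A|, |B|) = min(5, 9) = 5
Overlap = 0 / 5 = 0

0


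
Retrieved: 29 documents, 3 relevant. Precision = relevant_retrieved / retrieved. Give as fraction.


Precision = relevant_retrieved / total_retrieved
= 3 / 29
= 3 / (3 + 26)
= 3/29

3/29


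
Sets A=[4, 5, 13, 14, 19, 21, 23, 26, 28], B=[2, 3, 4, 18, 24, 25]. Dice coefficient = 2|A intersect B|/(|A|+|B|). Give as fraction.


A intersect B = [4]
|A intersect B| = 1
|A| = 9, |B| = 6
Dice = 2*1 / (9+6)
= 2 / 15 = 2/15

2/15


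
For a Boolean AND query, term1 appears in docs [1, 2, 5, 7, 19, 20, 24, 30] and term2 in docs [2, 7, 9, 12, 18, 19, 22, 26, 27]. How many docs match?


Boolean AND: find intersection of posting lists
term1 docs: [1, 2, 5, 7, 19, 20, 24, 30]
term2 docs: [2, 7, 9, 12, 18, 19, 22, 26, 27]
Intersection: [2, 7, 19]
|intersection| = 3

3


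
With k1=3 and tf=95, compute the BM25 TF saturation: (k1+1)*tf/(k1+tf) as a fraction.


BM25 TF component = (k1+1)*tf / (k1+tf)
k1 = 3, tf = 95
Numerator = (3+1)*95 = 380
Denominator = 3 + 95 = 98
= 380/98 = 190/49

190/49


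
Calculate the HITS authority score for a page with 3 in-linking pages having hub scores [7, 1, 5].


Authority = sum of hub scores of in-linkers
In-link 1: hub score = 7
In-link 2: hub score = 1
In-link 3: hub score = 5
Authority = 7 + 1 + 5 = 13

13


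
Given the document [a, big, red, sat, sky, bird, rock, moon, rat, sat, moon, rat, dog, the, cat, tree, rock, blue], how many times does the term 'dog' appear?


Document has 18 words
Scanning for 'dog':
Found at positions: [12]
Count = 1

1


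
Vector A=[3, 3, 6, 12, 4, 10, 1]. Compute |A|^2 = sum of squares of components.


|A|^2 = sum of squared components
A[0]^2 = 3^2 = 9
A[1]^2 = 3^2 = 9
A[2]^2 = 6^2 = 36
A[3]^2 = 12^2 = 144
A[4]^2 = 4^2 = 16
A[5]^2 = 10^2 = 100
A[6]^2 = 1^2 = 1
Sum = 9 + 9 + 36 + 144 + 16 + 100 + 1 = 315

315


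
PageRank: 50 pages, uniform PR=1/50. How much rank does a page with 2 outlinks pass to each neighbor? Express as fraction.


Initial PR = 1/50 = 1/50
Outlinks = 2
Contribution per link = PR / outlinks
= 1/50 / 2
= 1/100

1/100


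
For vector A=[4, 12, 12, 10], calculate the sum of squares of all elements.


|A|^2 = sum of squared components
A[0]^2 = 4^2 = 16
A[1]^2 = 12^2 = 144
A[2]^2 = 12^2 = 144
A[3]^2 = 10^2 = 100
Sum = 16 + 144 + 144 + 100 = 404

404


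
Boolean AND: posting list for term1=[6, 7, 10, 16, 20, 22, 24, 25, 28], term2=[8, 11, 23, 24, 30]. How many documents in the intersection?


Boolean AND: find intersection of posting lists
term1 docs: [6, 7, 10, 16, 20, 22, 24, 25, 28]
term2 docs: [8, 11, 23, 24, 30]
Intersection: [24]
|intersection| = 1

1


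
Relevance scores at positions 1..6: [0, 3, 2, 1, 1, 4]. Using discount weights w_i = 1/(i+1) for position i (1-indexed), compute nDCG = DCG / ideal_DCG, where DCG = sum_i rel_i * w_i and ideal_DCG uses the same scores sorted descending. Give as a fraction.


Position discount weights w_i = 1/(i+1) for i=1..6:
Weights = [1/2, 1/3, 1/4, 1/5, 1/6, 1/7]
Actual relevance: [0, 3, 2, 1, 1, 4]
DCG = 0/2 + 3/3 + 2/4 + 1/5 + 1/6 + 4/7 = 256/105
Ideal relevance (sorted desc): [4, 3, 2, 1, 1, 0]
Ideal DCG = 4/2 + 3/3 + 2/4 + 1/5 + 1/6 + 0/7 = 58/15
nDCG = DCG / ideal_DCG = 256/105 / 58/15 = 128/203

128/203


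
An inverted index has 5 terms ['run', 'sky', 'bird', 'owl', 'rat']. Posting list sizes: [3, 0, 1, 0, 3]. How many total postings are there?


Summing posting list sizes:
'run': 3 postings
'sky': 0 postings
'bird': 1 postings
'owl': 0 postings
'rat': 3 postings
Total = 3 + 0 + 1 + 0 + 3 = 7

7
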